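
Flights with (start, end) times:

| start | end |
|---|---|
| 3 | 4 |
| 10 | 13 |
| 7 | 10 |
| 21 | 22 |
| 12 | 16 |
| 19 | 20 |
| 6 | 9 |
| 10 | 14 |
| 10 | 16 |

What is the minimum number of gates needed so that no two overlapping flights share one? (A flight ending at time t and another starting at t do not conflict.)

Count concurrent intervals with a sweep; the peak is the room count.
starts: [3, 6, 7, 10, 10, 10, 12, 19, 21]
ends:   [4, 9, 10, 13, 14, 16, 16, 20, 22]
s3→1 e4→0 s6→1 s7→2 e9→1 e10→0 s10→1 s10→2 s10→3 s12→4  — peak 4.

4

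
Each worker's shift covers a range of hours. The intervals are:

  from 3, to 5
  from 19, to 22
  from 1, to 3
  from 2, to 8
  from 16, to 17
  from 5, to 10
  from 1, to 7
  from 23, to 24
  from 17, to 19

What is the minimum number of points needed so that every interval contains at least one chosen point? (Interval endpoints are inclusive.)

Sort by right endpoint; whenever an interval is uncovered, place a point at its right end.
By right end: [1,3]  [3,5]  [1,7]  [2,8]  [5,10]  [16,17]  [17,19]  [19,22]  [23,24]
[1,3] uncovered → point at 3; [5,10] uncovered → point at 10; [16,17] uncovered → point at 17; [19,22] uncovered → point at 22; [23,24] uncovered → point at 24.
Points: 3, 10, 17, 22, 24 (5 total).

5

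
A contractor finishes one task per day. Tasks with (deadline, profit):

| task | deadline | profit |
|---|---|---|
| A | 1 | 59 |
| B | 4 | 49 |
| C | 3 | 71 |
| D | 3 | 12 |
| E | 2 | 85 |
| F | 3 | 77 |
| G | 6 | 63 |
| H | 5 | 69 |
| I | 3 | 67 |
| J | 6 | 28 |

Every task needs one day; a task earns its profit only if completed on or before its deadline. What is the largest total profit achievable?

Take jobs in profit order; each goes to the latest open slot no later than its deadline.
By profit: E(d2,85), F(d3,77), C(d3,71), H(d5,69), I(d3,67), G(d6,63), A(d1,59), B(d4,49), J(d6,28), D(d3,12)
E→slot 2; F→slot 3; C→slot 1; H→slot 5; I skipped; G→slot 6; A skipped; B→slot 4; J skipped; D skipped.
Profit = 71 + 85 + 77 + 49 + 69 + 63 = 414

414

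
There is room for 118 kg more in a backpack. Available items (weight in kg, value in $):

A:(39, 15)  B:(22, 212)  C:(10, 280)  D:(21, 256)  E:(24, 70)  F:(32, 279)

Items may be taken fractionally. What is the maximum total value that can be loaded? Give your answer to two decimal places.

Sort by value per unit weight and fill in that order.
Order: C (280/10=28.00) > D (256/21=12.19) > B (212/22=9.64) > F (279/32=8.72) > E (70/24=2.92) > A (15/39=0.38)
Fill: take C (10 @ 280) → take D (21 @ 256) → take B (22 @ 212) → take F (32 @ 279) → take E (24 @ 70) → take 9/39 of A → 3.46; 118/118 used.
Total value = 1100.46

1100.46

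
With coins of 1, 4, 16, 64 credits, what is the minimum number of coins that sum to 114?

Use the largest denomination that fits, subtract, and repeat.
114 = 1×64 + 3×16 + 2×1
Total coins = 1 + 3 + 2 = 6

6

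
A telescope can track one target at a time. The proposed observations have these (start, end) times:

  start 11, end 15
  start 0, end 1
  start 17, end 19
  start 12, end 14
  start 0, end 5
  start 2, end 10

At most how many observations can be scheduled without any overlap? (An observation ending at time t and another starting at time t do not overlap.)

4

Order by finish time; keep every interval that doesn't clash with the previous kept one.
By end time: (0,1), (0,5), (2,10), (12,14), (11,15), (17,19).
Pick (0,1); next start ≥ 1 → (2,10); next start ≥ 10 → (12,14); next start ≥ 14 → (17,19).
Selected 4 observations.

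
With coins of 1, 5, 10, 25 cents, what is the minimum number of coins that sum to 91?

6

91 = 3×25 + 1×10 + 1×5 + 1×1
Total coins = 3 + 1 + 1 + 1 = 6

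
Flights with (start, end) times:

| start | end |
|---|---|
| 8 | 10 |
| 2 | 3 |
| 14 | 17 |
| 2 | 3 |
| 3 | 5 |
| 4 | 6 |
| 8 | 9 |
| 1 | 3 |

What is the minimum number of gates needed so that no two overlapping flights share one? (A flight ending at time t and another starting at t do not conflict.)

starts: [1, 2, 2, 3, 4, 8, 8, 14]
ends:   [3, 3, 3, 5, 6, 9, 10, 17]
s1→1 s2→2 s2→3  — peak 3.

3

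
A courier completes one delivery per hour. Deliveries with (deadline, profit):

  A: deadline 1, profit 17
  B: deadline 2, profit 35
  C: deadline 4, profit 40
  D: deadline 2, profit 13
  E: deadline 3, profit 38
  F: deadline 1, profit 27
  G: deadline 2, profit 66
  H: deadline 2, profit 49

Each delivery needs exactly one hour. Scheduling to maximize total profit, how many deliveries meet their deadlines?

Sort by profit descending; place each in the latest free slot ≤ its deadline.
By profit: G(d2,66), H(d2,49), C(d4,40), E(d3,38), B(d2,35), F(d1,27), A(d1,17), D(d2,13)
G→slot 2; H→slot 1; C→slot 4; E→slot 3; B skipped; F skipped; A skipped; D skipped.
4 of 8 scheduled.

4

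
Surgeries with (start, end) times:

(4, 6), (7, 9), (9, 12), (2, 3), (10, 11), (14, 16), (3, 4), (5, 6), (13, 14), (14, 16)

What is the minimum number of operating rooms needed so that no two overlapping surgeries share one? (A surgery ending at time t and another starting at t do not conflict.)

starts: [2, 3, 4, 5, 7, 9, 10, 13, 14, 14]
ends:   [3, 4, 6, 6, 9, 11, 12, 14, 16, 16]
s2→1 e3→0 s3→1 e4→0 s4→1 s5→2  — peak 2.

2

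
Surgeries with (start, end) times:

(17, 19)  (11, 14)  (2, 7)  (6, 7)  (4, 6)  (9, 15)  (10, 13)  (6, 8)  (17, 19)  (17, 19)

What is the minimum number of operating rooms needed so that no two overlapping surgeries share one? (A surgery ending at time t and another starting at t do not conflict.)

3

Events (time:±→running): 2:+→1 4:+→2 6:-→1 6:+→2 6:+→3 … peak 3.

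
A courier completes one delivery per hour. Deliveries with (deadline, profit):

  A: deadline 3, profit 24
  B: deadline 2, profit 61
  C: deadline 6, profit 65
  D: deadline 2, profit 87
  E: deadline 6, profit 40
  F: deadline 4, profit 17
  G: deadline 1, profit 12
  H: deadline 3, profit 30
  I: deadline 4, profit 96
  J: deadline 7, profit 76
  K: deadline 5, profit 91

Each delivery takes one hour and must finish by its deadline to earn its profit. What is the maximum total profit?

516

Take jobs in profit order; each goes to the latest open slot no later than its deadline.
Profit order: I=96 K=91 D=87 J=76 C=65 B=61 E=40 H=30 A=24 F=17 G=12
Assign: I→slot 4, K→slot 5, D→slot 2, J→slot 7, C→slot 6, B→slot 1, E→slot 3, H skipped, A skipped, F skipped, G skipped.
Slots: [1:B] [2:D] [3:E] [4:I] [5:K] [6:C] [7:J]
Profit = 61 + 87 + 40 + 96 + 91 + 65 + 76 = 516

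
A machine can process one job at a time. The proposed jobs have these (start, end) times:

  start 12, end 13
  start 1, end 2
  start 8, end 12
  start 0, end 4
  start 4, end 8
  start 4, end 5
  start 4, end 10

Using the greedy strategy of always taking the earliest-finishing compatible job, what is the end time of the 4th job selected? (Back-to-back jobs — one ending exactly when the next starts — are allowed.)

Sorted by end: (1,2)  (0,4)  (4,5)  (4,8)  (4,10)  (8,12)  (12,13)
take (1,2); take (4,5); skip (4,8); take (8,12); take (12,13).
Selected: (1,2) (4,5) (8,12) (12,13)

13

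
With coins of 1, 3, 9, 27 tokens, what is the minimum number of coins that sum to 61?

5

61 − 2×27→7 − 2×3→1 − 1×1→0
Total coins = 2 + 2 + 1 = 5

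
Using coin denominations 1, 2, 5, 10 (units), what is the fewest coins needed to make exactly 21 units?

Greedy: take as many of the largest coin as possible, then repeat with the remainder.
21 = 2×10 + 1×1
Total coins = 2 + 1 = 3

3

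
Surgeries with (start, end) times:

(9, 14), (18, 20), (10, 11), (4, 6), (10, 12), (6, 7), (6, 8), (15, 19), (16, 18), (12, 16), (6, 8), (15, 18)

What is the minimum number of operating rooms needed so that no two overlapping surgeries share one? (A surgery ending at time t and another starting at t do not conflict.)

Events (time:±→running): 4:+→1 6:-→0 6:+→1 6:+→2 6:+→3 … peak 3.

3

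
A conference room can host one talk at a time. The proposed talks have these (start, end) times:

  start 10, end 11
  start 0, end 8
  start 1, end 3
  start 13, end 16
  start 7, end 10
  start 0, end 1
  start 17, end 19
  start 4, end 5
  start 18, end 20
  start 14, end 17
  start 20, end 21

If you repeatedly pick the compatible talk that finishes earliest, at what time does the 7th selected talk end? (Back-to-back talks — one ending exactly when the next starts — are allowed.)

Sorted by end: (0,1)  (1,3)  (4,5)  (0,8)  (7,10)  (10,11)  (13,16)  (14,17)  (17,19)  (18,20)  (20,21)
take (0,1); take (1,3); take (4,5); skip (0,8); take (7,10); take (10,11); take (13,16); take (17,19); take (20,21).
Selected: (0,1) (1,3) (4,5) (7,10) (10,11) (13,16) (17,19) (20,21)

19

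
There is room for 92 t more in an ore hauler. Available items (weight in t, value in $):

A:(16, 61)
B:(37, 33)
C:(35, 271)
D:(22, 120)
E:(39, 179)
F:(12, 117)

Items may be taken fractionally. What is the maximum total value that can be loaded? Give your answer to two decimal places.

613.56

Ratios (sorted): F 9.75, C 7.74, D 5.45, E 4.59, A 3.81, B 0.89
take F (12 @ 117); take C (35 @ 271); take D (22 @ 120); take 23/39 of E → 105.56. Capacity used 92/92.
Total value = 613.56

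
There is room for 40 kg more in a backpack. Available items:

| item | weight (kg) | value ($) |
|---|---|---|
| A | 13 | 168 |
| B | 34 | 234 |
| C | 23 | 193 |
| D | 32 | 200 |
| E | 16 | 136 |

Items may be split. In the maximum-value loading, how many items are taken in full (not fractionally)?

2

Greedy by value/weight ratio, highest first.
Ratios (sorted): A 12.92, E 8.50, C 8.39, B 6.88, D 6.25
take A (13 @ 168); take E (16 @ 136); take 11/23 of C → 92.30. Capacity used 40/40.
2 item(s) taken whole; one partial (take 11/23 of C).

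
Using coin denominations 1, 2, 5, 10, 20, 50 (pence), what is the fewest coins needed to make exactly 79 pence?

Greedy: take as many of the largest coin as possible, then repeat with the remainder.
79 − 1×50→29 − 1×20→9 − 1×5→4 − 2×2→0
Total coins = 1 + 1 + 1 + 2 = 5

5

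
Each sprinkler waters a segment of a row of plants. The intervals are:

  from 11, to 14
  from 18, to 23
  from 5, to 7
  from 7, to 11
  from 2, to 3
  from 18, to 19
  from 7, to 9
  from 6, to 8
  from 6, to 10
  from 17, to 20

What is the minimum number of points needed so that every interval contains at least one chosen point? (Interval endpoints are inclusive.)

4

Sort by right endpoint; whenever an interval is uncovered, place a point at its right end.
Sorted: [2,3] [5,7] [6,8] [7,9] [6,10] [7,11] [11,14] [18,19] [17,20] [18,23]
{[2,3]} hit by 3; {[5,7],[6,8],[7,9],[6,10],[7,11]} hit by 7; {[11,14]} hit by 14; {[18,19],[17,20],[18,23]} hit by 19.
Points: 3, 7, 14, 19 (4 total).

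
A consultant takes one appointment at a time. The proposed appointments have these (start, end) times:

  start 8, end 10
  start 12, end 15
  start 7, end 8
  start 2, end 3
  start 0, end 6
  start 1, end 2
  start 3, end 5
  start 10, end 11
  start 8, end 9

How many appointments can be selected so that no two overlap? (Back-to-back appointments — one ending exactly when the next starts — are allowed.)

Sort by end time and greedily take each interval whose start is ≥ the last chosen end.
Sorted by end: (1,2)  (2,3)  (3,5)  (0,6)  (7,8)  (8,9)  (8,10)  (10,11)  (12,15)
take (1,2); take (2,3); take (3,5); take (7,8); take (8,9); take (10,11); take (12,15).
Selected 7 appointments.

7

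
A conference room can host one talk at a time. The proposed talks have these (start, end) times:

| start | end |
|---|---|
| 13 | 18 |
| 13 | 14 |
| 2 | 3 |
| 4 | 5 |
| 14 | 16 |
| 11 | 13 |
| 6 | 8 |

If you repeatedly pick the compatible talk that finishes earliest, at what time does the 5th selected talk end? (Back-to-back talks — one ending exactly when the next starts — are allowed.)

Sort by end time and greedily take each interval whose start is ≥ the last chosen end.
By end time: (2,3), (4,5), (6,8), (11,13), (13,14), (14,16), (13,18).
Pick (2,3); next start ≥ 3 → (4,5); next start ≥ 5 → (6,8); next start ≥ 8 → (11,13); next start ≥ 13 → (13,14); next start ≥ 14 → (14,16).
Selected: (2,3) (4,5) (6,8) (11,13) (13,14) (14,16)

14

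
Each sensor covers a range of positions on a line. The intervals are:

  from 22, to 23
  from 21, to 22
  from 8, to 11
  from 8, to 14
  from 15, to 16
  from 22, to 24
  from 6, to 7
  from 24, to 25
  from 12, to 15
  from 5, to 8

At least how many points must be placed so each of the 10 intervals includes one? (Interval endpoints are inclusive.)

Sort by right endpoint; whenever an interval is uncovered, place a point at its right end.
Sorted: [6,7] [5,8] [8,11] [8,14] [12,15] [15,16] [21,22] [22,23] [22,24] [24,25]
{[6,7],[5,8]} hit by 7; {[8,11],[8,14]} hit by 11; {[12,15],[15,16]} hit by 15; {[21,22],[22,23],[22,24]} hit by 22; {[24,25]} hit by 25.
Points: 7, 11, 15, 22, 25 (5 total).

5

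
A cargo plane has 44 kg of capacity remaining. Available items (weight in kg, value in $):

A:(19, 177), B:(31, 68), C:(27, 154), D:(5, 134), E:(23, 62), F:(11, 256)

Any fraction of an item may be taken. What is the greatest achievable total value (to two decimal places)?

618.33

Ratios (sorted): D 26.80, F 23.27, A 9.32, C 5.70, E 2.70, B 2.19
take D (5 @ 134); take F (11 @ 256); take A (19 @ 177); take 9/27 of C → 51.33. Capacity used 44/44.
Total value = 618.33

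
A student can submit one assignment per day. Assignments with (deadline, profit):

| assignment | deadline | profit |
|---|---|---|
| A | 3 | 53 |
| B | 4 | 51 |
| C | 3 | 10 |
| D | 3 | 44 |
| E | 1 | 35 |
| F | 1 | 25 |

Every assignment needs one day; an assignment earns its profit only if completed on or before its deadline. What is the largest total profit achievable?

183

Sort by profit descending; place each in the latest free slot ≤ its deadline.
Profit order: A=53 B=51 D=44 E=35 F=25 C=10
Assign: A→slot 3, B→slot 4, D→slot 2, E→slot 1, F skipped, C skipped.
Slots: [1:E] [2:D] [3:A] [4:B]
Profit = 35 + 44 + 53 + 51 = 183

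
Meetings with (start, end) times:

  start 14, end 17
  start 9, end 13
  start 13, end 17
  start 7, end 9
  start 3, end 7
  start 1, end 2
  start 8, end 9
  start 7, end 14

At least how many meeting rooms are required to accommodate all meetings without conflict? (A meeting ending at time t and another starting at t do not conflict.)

The answer is the maximum number of intervals overlapping at any instant.
starts: [1, 3, 7, 7, 8, 9, 13, 14]
ends:   [2, 7, 9, 9, 13, 14, 17, 17]
s1→1 e2→0 s3→1 e7→0 s7→1 s7→2 s8→3  — peak 3.

3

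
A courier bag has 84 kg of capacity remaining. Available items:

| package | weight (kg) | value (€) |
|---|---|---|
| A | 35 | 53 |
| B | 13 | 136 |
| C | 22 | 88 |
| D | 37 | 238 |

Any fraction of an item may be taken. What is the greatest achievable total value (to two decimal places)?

480.17

Order: B (136/13=10.46) > D (238/37=6.43) > C (88/22=4.00) > A (53/35=1.51)
Fill: take B (13 @ 136) → take D (37 @ 238) → take C (22 @ 88) → take 12/35 of A → 18.17; 84/84 used.
Total value = 480.17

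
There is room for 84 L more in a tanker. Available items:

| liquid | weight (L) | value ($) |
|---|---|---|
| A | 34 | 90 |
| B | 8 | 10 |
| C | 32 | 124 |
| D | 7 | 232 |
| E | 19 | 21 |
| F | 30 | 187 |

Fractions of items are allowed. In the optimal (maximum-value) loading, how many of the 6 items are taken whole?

3

Ratios (sorted): D 33.14, F 6.23, C 3.88, A 2.65, B 1.25, E 1.11
take D (7 @ 232); take F (30 @ 187); take C (32 @ 124); take 15/34 of A → 39.71. Capacity used 84/84.
3 item(s) taken whole; one partial (take 15/34 of A).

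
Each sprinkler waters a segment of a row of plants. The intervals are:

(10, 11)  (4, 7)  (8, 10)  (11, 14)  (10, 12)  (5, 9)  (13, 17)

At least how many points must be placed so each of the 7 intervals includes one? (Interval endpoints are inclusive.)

3

Process intervals by earliest right end; each time one isn't hit yet, stab at its right endpoint.
By right end: [4,7]  [5,9]  [8,10]  [10,11]  [10,12]  [11,14]  [13,17]
[4,7] uncovered → point at 7; [8,10] uncovered → point at 10; [11,14] uncovered → point at 14.
Points: 7, 10, 14 (3 total).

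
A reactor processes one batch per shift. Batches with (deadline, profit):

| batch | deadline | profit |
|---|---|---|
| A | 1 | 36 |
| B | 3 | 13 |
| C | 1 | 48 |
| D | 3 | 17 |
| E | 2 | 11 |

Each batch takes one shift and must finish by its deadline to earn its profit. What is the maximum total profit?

Sort by profit descending; place each in the latest free slot ≤ its deadline.
Profit order: C=48 A=36 D=17 B=13 E=11
Assign: C→slot 1, A skipped, D→slot 3, B→slot 2, E skipped.
Slots: [1:C] [2:B] [3:D]
Profit = 48 + 13 + 17 = 78

78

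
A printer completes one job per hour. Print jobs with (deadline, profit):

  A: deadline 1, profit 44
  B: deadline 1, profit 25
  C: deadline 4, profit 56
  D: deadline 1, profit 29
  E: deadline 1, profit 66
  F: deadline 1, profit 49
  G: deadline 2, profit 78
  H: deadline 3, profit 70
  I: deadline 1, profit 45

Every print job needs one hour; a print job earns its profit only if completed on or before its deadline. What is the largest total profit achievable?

270

By profit: G(d2,78), H(d3,70), E(d1,66), C(d4,56), F(d1,49), I(d1,45), A(d1,44), D(d1,29), B(d1,25)
G→slot 2; H→slot 3; E→slot 1; C→slot 4; F skipped; I skipped; A skipped; D skipped; B skipped.
Profit = 66 + 78 + 70 + 56 = 270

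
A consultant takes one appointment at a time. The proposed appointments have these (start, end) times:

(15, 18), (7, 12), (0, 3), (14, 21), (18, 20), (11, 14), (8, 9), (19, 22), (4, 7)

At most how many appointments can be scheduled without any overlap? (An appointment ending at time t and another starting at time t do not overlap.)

Order by finish time; keep every interval that doesn't clash with the previous kept one.
By end time: (0,3), (4,7), (8,9), (7,12), (11,14), (15,18), (18,20), (14,21), (19,22).
Pick (0,3); next start ≥ 3 → (4,7); next start ≥ 7 → (8,9); next start ≥ 9 → (11,14); next start ≥ 14 → (15,18); next start ≥ 18 → (18,20).
Selected 6 appointments.

6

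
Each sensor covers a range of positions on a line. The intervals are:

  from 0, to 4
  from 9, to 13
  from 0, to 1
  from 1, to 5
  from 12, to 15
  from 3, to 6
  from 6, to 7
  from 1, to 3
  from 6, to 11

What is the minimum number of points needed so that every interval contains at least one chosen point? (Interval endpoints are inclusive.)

3

By right end: [0,1]  [1,3]  [0,4]  [1,5]  [3,6]  [6,7]  [6,11]  [9,13]  [12,15]
[0,1] uncovered → point at 1; [3,6] uncovered → point at 6; [9,13] uncovered → point at 13.
Points: 1, 6, 13 (3 total).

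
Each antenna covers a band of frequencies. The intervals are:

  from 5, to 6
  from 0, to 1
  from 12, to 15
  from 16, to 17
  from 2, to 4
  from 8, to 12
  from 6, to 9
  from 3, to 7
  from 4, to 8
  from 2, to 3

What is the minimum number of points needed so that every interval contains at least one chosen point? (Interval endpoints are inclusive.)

Process intervals by earliest right end; each time one isn't hit yet, stab at its right endpoint.
By right end: [0,1]  [2,3]  [2,4]  [5,6]  [3,7]  [4,8]  [6,9]  [8,12]  [12,15]  [16,17]
[0,1] uncovered → point at 1; [2,3] uncovered → point at 3; [5,6] uncovered → point at 6; [8,12] uncovered → point at 12; [16,17] uncovered → point at 17.
Points: 1, 3, 6, 12, 17 (5 total).

5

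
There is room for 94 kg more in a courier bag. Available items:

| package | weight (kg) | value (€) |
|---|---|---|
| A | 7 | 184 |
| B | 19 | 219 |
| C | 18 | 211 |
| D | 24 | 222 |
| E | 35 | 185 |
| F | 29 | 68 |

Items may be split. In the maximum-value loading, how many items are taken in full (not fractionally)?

4

Greedy by value/weight ratio, highest first.
Ratios (sorted): A 26.29, C 11.72, B 11.53, D 9.25, E 5.29, F 2.34
take A (7 @ 184); take C (18 @ 211); take B (19 @ 219); take D (24 @ 222); take 26/35 of E → 137.43. Capacity used 94/94.
4 item(s) taken whole; one partial (take 26/35 of E).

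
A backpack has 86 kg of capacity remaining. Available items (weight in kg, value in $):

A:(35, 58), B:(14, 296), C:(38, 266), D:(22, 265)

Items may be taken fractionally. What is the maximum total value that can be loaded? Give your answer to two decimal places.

Ratios (sorted): B 21.14, D 12.05, C 7.00, A 1.66
take B (14 @ 296); take D (22 @ 265); take C (38 @ 266); take 12/35 of A → 19.89. Capacity used 86/86.
Total value = 846.89

846.89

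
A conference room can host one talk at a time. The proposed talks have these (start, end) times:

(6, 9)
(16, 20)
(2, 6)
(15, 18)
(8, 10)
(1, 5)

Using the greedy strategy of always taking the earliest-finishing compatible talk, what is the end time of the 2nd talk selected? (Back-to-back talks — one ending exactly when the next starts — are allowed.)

Sorted by end: (1,5)  (2,6)  (6,9)  (8,10)  (15,18)  (16,20)
take (1,5); take (6,9); take (15,18).
Selected: (1,5) (6,9) (15,18)

9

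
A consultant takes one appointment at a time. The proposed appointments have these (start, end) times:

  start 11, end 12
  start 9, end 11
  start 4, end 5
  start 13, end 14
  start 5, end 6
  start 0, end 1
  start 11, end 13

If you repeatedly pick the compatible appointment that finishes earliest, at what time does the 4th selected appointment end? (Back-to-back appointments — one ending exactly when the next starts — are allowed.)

Greedy by earliest finish: after sorting by end time, pick each interval compatible with the last pick.
Sorted by end: (0,1)  (4,5)  (5,6)  (9,11)  (11,12)  (11,13)  (13,14)
take (0,1); take (4,5); take (5,6); take (9,11); take (11,12); skip (11,13); take (13,14).
Selected: (0,1) (4,5) (5,6) (9,11) (11,12) (13,14)

11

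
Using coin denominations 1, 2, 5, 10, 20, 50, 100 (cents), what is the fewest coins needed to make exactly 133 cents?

Greedy: take as many of the largest coin as possible, then repeat with the remainder.
133 = 1×100 + 1×20 + 1×10 + 1×2 + 1×1
Total coins = 1 + 1 + 1 + 1 + 1 = 5

5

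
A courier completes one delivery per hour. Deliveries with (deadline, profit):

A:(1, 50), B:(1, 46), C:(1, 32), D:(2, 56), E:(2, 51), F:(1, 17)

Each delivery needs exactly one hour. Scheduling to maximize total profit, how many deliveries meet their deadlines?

2

Profit order: D=56 E=51 A=50 B=46 C=32 F=17
Assign: D→slot 2, E→slot 1, A skipped, B skipped, C skipped, F skipped.
Slots: [1:E] [2:D]
2 of 6 scheduled.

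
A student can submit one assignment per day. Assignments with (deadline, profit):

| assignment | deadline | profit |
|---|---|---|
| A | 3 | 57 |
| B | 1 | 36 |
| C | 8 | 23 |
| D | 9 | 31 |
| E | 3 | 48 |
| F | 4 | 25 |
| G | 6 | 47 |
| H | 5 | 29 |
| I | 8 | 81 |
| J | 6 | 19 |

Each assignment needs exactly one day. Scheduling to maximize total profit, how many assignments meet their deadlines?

Take jobs in profit order; each goes to the latest open slot no later than its deadline.
Profit order: I=81 A=57 E=48 G=47 B=36 D=31 H=29 F=25 C=23 J=19
Assign: I→slot 8, A→slot 3, E→slot 2, G→slot 6, B→slot 1, D→slot 9, H→slot 5, F→slot 4, C→slot 7, J skipped.
Slots: [1:B] [2:E] [3:A] [4:F] [5:H] [6:G] [7:C] [8:I] [9:D]
9 of 10 scheduled.

9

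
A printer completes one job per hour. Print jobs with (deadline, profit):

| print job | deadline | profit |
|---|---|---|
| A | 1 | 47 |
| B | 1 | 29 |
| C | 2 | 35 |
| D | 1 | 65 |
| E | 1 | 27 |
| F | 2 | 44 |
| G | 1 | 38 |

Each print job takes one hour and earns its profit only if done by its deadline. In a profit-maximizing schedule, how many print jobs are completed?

Profit order: D=65 A=47 F=44 G=38 C=35 B=29 E=27
Assign: D→slot 1, A skipped, F→slot 2, G skipped, C skipped, B skipped, E skipped.
Slots: [1:D] [2:F]
2 of 7 scheduled.

2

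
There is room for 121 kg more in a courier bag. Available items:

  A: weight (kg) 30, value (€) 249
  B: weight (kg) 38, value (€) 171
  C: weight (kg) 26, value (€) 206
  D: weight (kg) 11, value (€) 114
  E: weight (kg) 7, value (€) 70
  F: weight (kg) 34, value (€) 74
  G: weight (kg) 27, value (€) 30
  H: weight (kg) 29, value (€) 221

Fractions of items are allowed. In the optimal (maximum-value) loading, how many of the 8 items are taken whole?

5

Sort by value per unit weight and fill in that order.
Ratios (sorted): D 10.36, E 10.00, A 8.30, C 7.92, H 7.62, B 4.50, F 2.18, G 1.11
take D (11 @ 114); take E (7 @ 70); take A (30 @ 249); take C (26 @ 206); take H (29 @ 221); take 18/38 of B → 81.00. Capacity used 121/121.
5 item(s) taken whole; one partial (take 18/38 of B).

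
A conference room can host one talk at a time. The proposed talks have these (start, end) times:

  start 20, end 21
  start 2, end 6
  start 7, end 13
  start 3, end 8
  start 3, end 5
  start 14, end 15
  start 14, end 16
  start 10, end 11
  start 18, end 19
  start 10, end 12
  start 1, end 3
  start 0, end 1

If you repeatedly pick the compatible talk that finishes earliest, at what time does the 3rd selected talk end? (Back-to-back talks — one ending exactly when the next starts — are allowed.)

By end time: (0,1), (1,3), (3,5), (2,6), (3,8), (10,11), (10,12), (7,13), (14,15), (14,16), (18,19), (20,21).
Pick (0,1); next start ≥ 1 → (1,3); next start ≥ 3 → (3,5); next start ≥ 5 → (10,11); next start ≥ 11 → (14,15); next start ≥ 15 → (18,19); next start ≥ 19 → (20,21).
Selected: (0,1) (1,3) (3,5) (10,11) (14,15) (18,19) (20,21)

5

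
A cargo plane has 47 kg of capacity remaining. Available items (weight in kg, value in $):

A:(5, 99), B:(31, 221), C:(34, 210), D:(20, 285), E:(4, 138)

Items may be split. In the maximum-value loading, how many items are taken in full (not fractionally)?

3

Sort by value per unit weight and fill in that order.
Ratios (sorted): E 34.50, A 19.80, D 14.25, B 7.13, C 6.18
take E (4 @ 138); take A (5 @ 99); take D (20 @ 285); take 18/31 of B → 128.32. Capacity used 47/47.
3 item(s) taken whole; one partial (take 18/31 of B).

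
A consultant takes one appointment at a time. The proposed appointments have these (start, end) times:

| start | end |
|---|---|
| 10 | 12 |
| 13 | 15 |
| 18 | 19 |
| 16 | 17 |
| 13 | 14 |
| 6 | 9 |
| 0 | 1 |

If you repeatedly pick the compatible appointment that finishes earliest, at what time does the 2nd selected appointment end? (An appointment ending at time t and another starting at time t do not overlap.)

Sorted by end: (0,1)  (6,9)  (10,12)  (13,14)  (13,15)  (16,17)  (18,19)
take (0,1); take (6,9); take (10,12); take (13,14); take (16,17); take (18,19).
Selected: (0,1) (6,9) (10,12) (13,14) (16,17) (18,19)

9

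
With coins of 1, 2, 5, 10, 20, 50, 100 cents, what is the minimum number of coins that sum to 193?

6

193 − 1×100→93 − 1×50→43 − 2×20→3 − 1×2→1 − 1×1→0
Total coins = 1 + 1 + 2 + 1 + 1 = 6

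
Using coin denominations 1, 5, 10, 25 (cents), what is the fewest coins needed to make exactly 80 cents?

Use the largest denomination that fits, subtract, and repeat.
80 = 3×25 + 1×5
Total coins = 3 + 1 = 4

4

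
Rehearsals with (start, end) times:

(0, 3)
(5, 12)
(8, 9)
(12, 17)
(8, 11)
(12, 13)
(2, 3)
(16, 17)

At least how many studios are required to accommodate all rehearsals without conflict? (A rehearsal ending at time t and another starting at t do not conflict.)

3

Events (time:±→running): 0:+→1 2:+→2 3:-→1 3:-→0 5:+→1 8:+→2 8:+→3 … peak 3.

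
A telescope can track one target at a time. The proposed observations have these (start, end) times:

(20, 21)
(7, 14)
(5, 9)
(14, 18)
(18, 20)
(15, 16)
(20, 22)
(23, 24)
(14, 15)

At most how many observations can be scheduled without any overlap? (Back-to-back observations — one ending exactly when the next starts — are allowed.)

6

Sorted by end: (5,9)  (7,14)  (14,15)  (15,16)  (14,18)  (18,20)  (20,21)  (20,22)  (23,24)
take (5,9); skip (7,14); take (14,15); take (15,16); take (18,20); take (20,21); skip (20,22); take (23,24).
Selected 6 observations.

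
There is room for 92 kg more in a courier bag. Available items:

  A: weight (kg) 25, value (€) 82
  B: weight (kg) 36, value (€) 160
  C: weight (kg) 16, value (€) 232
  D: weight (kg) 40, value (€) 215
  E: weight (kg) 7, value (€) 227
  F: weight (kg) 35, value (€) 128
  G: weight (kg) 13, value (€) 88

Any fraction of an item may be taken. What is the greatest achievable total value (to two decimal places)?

833.11

Greedy by value/weight ratio, highest first.
Ratios (sorted): E 32.43, C 14.50, G 6.77, D 5.38, B 4.44, F 3.66, A 3.28
take E (7 @ 227); take C (16 @ 232); take G (13 @ 88); take D (40 @ 215); take 16/36 of B → 71.11. Capacity used 92/92.
Total value = 833.11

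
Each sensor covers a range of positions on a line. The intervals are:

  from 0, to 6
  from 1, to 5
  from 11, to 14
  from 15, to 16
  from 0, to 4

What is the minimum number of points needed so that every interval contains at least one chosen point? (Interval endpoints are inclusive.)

Sort by right endpoint; whenever an interval is uncovered, place a point at its right end.
Sorted: [0,4] [1,5] [0,6] [11,14] [15,16]
{[0,4],[1,5],[0,6]} hit by 4; {[11,14]} hit by 14; {[15,16]} hit by 16.
Points: 4, 14, 16 (3 total).

3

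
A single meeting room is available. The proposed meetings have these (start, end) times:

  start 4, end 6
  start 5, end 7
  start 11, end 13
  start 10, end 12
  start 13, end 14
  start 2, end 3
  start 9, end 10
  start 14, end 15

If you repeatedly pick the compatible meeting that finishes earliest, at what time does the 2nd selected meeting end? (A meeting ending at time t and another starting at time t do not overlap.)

Sorted by end: (2,3)  (4,6)  (5,7)  (9,10)  (10,12)  (11,13)  (13,14)  (14,15)
take (2,3); take (4,6); take (9,10); take (10,12); take (13,14); take (14,15).
Selected: (2,3) (4,6) (9,10) (10,12) (13,14) (14,15)

6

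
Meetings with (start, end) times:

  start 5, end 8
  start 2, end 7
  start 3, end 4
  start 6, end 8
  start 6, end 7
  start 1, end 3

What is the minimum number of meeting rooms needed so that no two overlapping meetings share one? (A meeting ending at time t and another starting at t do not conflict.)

4

The answer is the maximum number of intervals overlapping at any instant.
starts: [1, 2, 3, 5, 6, 6]
ends:   [3, 4, 7, 7, 8, 8]
s1→1 s2→2 e3→1 s3→2 e4→1 s5→2 s6→3 s6→4  — peak 4.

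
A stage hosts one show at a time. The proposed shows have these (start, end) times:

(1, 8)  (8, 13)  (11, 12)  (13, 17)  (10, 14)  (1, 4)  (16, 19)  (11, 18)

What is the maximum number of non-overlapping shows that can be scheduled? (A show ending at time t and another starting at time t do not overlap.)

By end time: (1,4), (1,8), (11,12), (8,13), (10,14), (13,17), (11,18), (16,19).
Pick (1,4); next start ≥ 4 → (11,12); next start ≥ 12 → (13,17).
Selected 3 shows.

3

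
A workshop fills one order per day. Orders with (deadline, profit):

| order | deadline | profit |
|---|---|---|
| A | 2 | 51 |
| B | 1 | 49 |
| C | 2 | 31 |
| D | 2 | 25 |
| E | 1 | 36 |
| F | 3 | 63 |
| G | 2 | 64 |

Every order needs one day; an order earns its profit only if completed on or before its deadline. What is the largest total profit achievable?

178

Take jobs in profit order; each goes to the latest open slot no later than its deadline.
Profit order: G=64 F=63 A=51 B=49 E=36 C=31 D=25
Assign: G→slot 2, F→slot 3, A→slot 1, B skipped, E skipped, C skipped, D skipped.
Slots: [1:A] [2:G] [3:F]
Profit = 51 + 64 + 63 = 178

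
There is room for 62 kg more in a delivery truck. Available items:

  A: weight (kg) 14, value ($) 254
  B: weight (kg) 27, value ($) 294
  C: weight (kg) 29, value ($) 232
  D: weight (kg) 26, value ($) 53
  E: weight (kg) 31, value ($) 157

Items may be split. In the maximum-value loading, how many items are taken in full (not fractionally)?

Greedy by value/weight ratio, highest first.
Order: A (254/14=18.14) > B (294/27=10.89) > C (232/29=8.00) > E (157/31=5.06) > D (53/26=2.04)
Fill: take A (14 @ 254) → take B (27 @ 294) → take 21/29 of C → 168.00; 62/62 used.
2 item(s) taken whole; one partial (take 21/29 of C).

2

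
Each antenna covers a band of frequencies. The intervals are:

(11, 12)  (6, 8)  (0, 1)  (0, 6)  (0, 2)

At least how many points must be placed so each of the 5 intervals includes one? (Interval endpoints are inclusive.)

3

Process intervals by earliest right end; each time one isn't hit yet, stab at its right endpoint.
By right end: [0,1]  [0,2]  [0,6]  [6,8]  [11,12]
[0,1] uncovered → point at 1; [6,8] uncovered → point at 8; [11,12] uncovered → point at 12.
Points: 1, 8, 12 (3 total).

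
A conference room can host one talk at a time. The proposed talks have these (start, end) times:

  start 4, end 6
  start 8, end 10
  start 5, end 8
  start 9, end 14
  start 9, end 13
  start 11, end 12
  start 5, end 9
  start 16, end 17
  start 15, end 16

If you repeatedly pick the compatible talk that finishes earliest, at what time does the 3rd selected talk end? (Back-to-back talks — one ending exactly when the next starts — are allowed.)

Greedy by earliest finish: after sorting by end time, pick each interval compatible with the last pick.
Sorted by end: (4,6)  (5,8)  (5,9)  (8,10)  (11,12)  (9,13)  (9,14)  (15,16)  (16,17)
take (4,6); take (8,10); take (11,12); take (15,16); take (16,17).
Selected: (4,6) (8,10) (11,12) (15,16) (16,17)

12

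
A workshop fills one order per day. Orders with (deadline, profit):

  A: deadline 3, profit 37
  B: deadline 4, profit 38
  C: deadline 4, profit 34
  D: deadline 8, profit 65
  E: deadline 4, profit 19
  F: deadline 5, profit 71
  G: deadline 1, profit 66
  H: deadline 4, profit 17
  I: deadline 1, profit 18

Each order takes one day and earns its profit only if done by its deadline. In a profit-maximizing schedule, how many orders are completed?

By profit: F(d5,71), G(d1,66), D(d8,65), B(d4,38), A(d3,37), C(d4,34), E(d4,19), I(d1,18), H(d4,17)
F→slot 5; G→slot 1; D→slot 8; B→slot 4; A→slot 3; C→slot 2; E skipped; I skipped; H skipped.
6 of 9 scheduled.

6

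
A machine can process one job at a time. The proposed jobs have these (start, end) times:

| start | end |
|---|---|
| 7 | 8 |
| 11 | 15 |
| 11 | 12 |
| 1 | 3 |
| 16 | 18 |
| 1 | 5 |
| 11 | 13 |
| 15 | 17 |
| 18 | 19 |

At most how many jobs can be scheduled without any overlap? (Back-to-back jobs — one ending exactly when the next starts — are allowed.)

Sorted by end: (1,3)  (1,5)  (7,8)  (11,12)  (11,13)  (11,15)  (15,17)  (16,18)  (18,19)
take (1,3); skip (1,5); take (7,8); take (11,12); skip (11,13); take (15,17); take (18,19).
Selected 5 jobs.

5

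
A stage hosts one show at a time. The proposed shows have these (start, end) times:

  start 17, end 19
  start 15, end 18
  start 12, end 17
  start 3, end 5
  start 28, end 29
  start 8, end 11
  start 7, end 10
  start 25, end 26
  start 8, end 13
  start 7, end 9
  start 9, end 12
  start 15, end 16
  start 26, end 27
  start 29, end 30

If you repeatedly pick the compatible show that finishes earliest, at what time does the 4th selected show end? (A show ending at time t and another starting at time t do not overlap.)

Sort by end time and greedily take each interval whose start is ≥ the last chosen end.
By end time: (3,5), (7,9), (7,10), (8,11), (9,12), (8,13), (15,16), (12,17), (15,18), (17,19), (25,26), (26,27), (28,29), (29,30).
Pick (3,5); next start ≥ 5 → (7,9); next start ≥ 9 → (9,12); next start ≥ 12 → (15,16); next start ≥ 16 → (17,19); next start ≥ 19 → (25,26); next start ≥ 26 → (26,27); next start ≥ 27 → (28,29); next start ≥ 29 → (29,30).
Selected: (3,5) (7,9) (9,12) (15,16) (17,19) (25,26) (26,27) (28,29) (29,30)

16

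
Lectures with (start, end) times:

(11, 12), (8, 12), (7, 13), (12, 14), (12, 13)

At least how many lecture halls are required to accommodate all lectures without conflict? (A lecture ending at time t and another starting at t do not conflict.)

3

The answer is the maximum number of intervals overlapping at any instant.
starts: [7, 8, 11, 12, 12]
ends:   [12, 12, 13, 13, 14]
s7→1 s8→2 s11→3  — peak 3.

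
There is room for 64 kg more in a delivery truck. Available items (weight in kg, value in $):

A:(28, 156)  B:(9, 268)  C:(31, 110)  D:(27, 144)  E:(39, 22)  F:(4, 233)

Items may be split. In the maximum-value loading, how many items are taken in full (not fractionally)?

Sort by value per unit weight and fill in that order.
Ratios (sorted): F 58.25, B 29.78, A 5.57, D 5.33, C 3.55, E 0.56
take F (4 @ 233); take B (9 @ 268); take A (28 @ 156); take 23/27 of D → 122.67. Capacity used 64/64.
3 item(s) taken whole; one partial (take 23/27 of D).

3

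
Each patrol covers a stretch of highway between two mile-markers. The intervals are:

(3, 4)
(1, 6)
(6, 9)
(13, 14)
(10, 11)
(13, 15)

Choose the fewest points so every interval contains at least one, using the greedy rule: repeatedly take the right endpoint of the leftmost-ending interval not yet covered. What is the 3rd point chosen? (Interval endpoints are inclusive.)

Sort by right endpoint; whenever an interval is uncovered, place a point at its right end.
By right end: [3,4]  [1,6]  [6,9]  [10,11]  [13,14]  [13,15]
[3,4] uncovered → point at 4; [6,9] uncovered → point at 9; [10,11] uncovered → point at 11; [13,14] uncovered → point at 14.
Points: 4, 9, 11, 14 (4 total).

11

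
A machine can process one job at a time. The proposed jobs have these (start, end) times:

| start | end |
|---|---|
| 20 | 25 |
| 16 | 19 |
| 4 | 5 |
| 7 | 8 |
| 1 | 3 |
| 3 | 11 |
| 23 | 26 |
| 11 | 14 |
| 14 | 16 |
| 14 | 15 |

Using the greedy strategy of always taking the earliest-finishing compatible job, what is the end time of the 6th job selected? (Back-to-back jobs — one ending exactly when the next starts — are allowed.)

19

By end time: (1,3), (4,5), (7,8), (3,11), (11,14), (14,15), (14,16), (16,19), (20,25), (23,26).
Pick (1,3); next start ≥ 3 → (4,5); next start ≥ 5 → (7,8); next start ≥ 8 → (11,14); next start ≥ 14 → (14,15); next start ≥ 15 → (16,19); next start ≥ 19 → (20,25).
Selected: (1,3) (4,5) (7,8) (11,14) (14,15) (16,19) (20,25)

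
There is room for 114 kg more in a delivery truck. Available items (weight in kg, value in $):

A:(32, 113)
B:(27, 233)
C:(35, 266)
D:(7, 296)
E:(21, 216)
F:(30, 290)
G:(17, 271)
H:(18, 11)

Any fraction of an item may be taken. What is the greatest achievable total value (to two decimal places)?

1397.20

Ratios (sorted): D 42.29, G 15.94, E 10.29, F 9.67, B 8.63, C 7.60, A 3.53, H 0.61
take D (7 @ 296); take G (17 @ 271); take E (21 @ 216); take F (30 @ 290); take B (27 @ 233); take 12/35 of C → 91.20. Capacity used 114/114.
Total value = 1397.20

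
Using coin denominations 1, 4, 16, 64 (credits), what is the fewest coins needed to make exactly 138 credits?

Use the largest denomination that fits, subtract, and repeat.
138 − 2×64→10 − 2×4→2 − 2×1→0
Total coins = 2 + 2 + 2 = 6

6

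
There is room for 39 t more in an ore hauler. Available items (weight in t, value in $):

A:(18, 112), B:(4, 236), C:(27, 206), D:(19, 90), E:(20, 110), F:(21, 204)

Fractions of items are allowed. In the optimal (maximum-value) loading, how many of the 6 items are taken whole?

2

Ratios (sorted): B 59.00, F 9.71, C 7.63, A 6.22, E 5.50, D 4.74
take B (4 @ 236); take F (21 @ 204); take 14/27 of C → 106.81. Capacity used 39/39.
2 item(s) taken whole; one partial (take 14/27 of C).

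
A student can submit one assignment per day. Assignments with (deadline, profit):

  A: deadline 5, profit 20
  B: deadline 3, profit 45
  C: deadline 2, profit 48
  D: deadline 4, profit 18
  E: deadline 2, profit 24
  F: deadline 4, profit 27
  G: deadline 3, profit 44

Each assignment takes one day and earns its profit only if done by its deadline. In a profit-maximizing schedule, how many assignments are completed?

Sort by profit descending; place each in the latest free slot ≤ its deadline.
Profit order: C=48 B=45 G=44 F=27 E=24 A=20 D=18
Assign: C→slot 2, B→slot 3, G→slot 1, F→slot 4, E skipped, A→slot 5, D skipped.
Slots: [1:G] [2:C] [3:B] [4:F] [5:A]
5 of 7 scheduled.

5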